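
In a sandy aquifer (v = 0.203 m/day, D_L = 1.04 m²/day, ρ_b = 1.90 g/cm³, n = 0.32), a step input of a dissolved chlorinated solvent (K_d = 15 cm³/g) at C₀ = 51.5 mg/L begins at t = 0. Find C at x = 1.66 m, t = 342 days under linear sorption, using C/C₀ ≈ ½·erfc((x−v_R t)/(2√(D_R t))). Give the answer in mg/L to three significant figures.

19.4 mg/L

Retardation factor R = 1 + ρ_b·K_d/n = 1 + 1.90 × 15/0.32 = 90.06.
Sorption retards both mechanisms: v_R = v/R = 0.002254 m/day, D_R = D/R = 0.01155 m²/day.
v_R·t = 0.002254 × 342 = 0.770868 m; 2√(D_R t) = 3.975 m; argument = (1.66 − 0.770868)/3.975 = 0.2237.
C = C₀ × ½·erfc(0.2237) = 51.5 × 0.3759 = 19.4 mg/L.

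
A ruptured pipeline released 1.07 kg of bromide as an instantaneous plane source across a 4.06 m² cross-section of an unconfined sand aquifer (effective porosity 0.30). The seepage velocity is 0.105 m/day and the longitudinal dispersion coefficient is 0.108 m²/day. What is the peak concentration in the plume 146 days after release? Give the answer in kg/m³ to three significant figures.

The peak of an instantaneous 1D plume sits at x = vt; there the Gaussian factor is 1 and C_max = M/(n_e·A·√(4πDt)), where n_e·A is the pore area the mass is dissolved in.
√(4πDt) = √(4π × 0.108 × 146) = 14.08 m, so C_max = 1.07/(0.30 × 4.06 × 14.08) = 0.0624 kg/m³.

0.0624 kg/m³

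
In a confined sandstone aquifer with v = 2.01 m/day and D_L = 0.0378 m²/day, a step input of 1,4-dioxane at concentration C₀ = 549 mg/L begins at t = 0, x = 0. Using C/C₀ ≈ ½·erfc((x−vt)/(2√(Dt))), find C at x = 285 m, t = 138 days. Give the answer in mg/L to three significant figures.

5.03 mg/L

For a continuous step input, C/C₀ ≈ ½·erfc((x−vt)/(2√(Dt))).
vt = 2.01 × 138 = 277.38 m and 2√(Dt) = 2√(0.0378 × 138) = 4.568 m.
Argument (x−vt)/(2√(Dt)) = (285 − 277.38)/4.568 = 1.668; ½·erfc(1.668) = 0.009164.
C = 549 × 0.009164 = 5.03 mg/L.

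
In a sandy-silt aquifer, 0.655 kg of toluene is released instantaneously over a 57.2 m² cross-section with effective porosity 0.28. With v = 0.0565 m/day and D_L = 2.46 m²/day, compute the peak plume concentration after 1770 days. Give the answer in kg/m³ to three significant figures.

0.000175 kg/m³

The peak of an instantaneous 1D plume sits at x = vt; there the Gaussian factor is 1 and C_max = M/(n_e·A·√(4πDt)), where n_e·A is the pore area the mass is dissolved in.
√(4πDt) = √(4π × 2.46 × 1770) = 233.9 m, so C_max = 0.655/(0.28 × 57.2 × 233.9) = 0.000175 kg/m³.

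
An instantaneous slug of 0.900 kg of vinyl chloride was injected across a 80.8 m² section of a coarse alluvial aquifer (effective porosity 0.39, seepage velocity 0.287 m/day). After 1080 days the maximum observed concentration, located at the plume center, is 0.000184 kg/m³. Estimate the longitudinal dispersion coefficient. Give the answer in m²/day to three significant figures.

At the plume center C_max = M/(n_e·A·√(4πDt)), so D = M²/(4πt·(n_e·A·C_max)²).
n_e·A·C_max = 0.39 × 80.8 × 0.000184 = 0.005798 kg/m.
D = 0.900²/(4π × 1080 × 0.005798²) = 1.78 m²/day.

1.78 m²/day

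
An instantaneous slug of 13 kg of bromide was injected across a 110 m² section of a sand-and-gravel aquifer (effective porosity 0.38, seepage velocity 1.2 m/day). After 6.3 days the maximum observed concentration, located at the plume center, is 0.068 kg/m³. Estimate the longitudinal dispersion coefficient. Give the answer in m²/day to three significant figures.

At the plume center C_max = M/(n_e·A·√(4πDt)), so D = M²/(4πt·(n_e·A·C_max)²).
n_e·A·C_max = 0.38 × 110 × 0.068 = 2.842 kg/m.
D = 13²/(4π × 6.3 × 2.842²) = 0.264 m²/day.

0.264 m²/day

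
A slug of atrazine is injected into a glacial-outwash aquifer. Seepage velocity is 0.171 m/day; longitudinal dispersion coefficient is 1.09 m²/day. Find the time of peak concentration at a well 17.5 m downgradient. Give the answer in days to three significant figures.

71.6 days

For the 1D instantaneous-source solution, setting ∂C/∂t = 0 at fixed x gives v²t² + 2Dt − x² = 0, so t = (√(D² + v²x²) − D)/v².
√(D² + v²x²) = √(1.09² + 0.171² × 17.5²) = 3.185; v² = 0.029241.
t = (3.185 − 1.09)/0.029241 = 71.6 days (vs. the pure-advection estimate x/v = 102 d).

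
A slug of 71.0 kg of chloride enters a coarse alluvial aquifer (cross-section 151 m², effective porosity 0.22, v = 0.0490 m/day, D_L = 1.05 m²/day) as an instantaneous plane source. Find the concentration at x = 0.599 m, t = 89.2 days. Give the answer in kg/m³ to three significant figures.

For an instantaneous plane source, C(x,t) = M/(n_e·A·√(4πDt)) · exp(−(x−vt)²/(4Dt)), with n_e·A the pore (flow) area.
Plume center vt = 0.0490 × 89.2 = 4.3708 m, so the well at 0.599 m is 3.7718 m upgradient of the peak.
√(4πDt) = 34.31 m, giving peak height M/(n_e·A·√(4πDt)) = 71.0/(0.22 × 151 × 34.31) = 0.06229 kg/m³.
(x−vt)²/(4Dt) = (-3.7718)²/(4 × 1.05 × 89.2) = 0.03797; exp(−0.03797) = 0.9627.
C = 0.06229 × 0.9627 = 0.0600 kg/m³.

0.0600 kg/m³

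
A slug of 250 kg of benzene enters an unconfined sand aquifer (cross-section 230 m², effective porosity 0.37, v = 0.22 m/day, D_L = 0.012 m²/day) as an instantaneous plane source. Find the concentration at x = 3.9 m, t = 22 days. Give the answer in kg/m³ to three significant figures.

For an instantaneous plane source, C(x,t) = M/(n_e·A·√(4πDt)) · exp(−(x−vt)²/(4Dt)), with n_e·A the pore (flow) area.
Plume center vt = 0.22 × 22 = 4.84 m, so the well at 3.9 m is 0.94 m upgradient of the peak.
√(4πDt) = 1.821 m, giving peak height M/(n_e·A·√(4πDt)) = 250/(0.37 × 230 × 1.821) = 1.613 kg/m³.
(x−vt)²/(4Dt) = (-0.94)²/(4 × 0.012 × 22) = 0.8367; exp(−0.8367) = 0.4331.
C = 1.613 × 0.4331 = 0.699 kg/m³.

0.699 kg/m³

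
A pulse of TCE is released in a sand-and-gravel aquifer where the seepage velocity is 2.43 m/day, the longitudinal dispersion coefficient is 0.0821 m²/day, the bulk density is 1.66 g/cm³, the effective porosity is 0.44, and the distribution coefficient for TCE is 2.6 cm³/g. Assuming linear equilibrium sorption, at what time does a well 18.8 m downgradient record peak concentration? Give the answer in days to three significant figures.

Retardation factor R = 1 + ρ_b·K_d/n = 1 + 1.66 × 2.6/0.44 = 10.81.
Sorption retards both mechanisms: v_R = v/R = 0.2248 m/day, D_R = D/R = 0.007595 m²/day.
Peak time from v_R²t² + 2D_R t − x² = 0: t = (√(D_R² + v_R²x²) − D_R)/v_R².
√(D_R² + v_R²x²) = √(0.007595² + 0.2248² × 18.8²) = 4.226; v_R² = 0.05054.
t = (4.226 − 0.007595)/0.05054 = 83.5 days.

83.5 days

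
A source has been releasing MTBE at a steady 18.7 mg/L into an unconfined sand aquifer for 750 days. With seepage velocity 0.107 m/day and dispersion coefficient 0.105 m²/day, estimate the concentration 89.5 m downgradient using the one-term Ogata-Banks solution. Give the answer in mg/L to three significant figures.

4.31 mg/L

For a continuous step input, C/C₀ ≈ ½·erfc((x−vt)/(2√(Dt))).
vt = 0.107 × 750 = 80.25 m and 2√(Dt) = 2√(0.105 × 750) = 17.75 m.
Argument (x−vt)/(2√(Dt)) = (89.5 − 80.25)/17.75 = 0.5211; ½·erfc(0.5211) = 0.2306.
C = 18.7 × 0.2306 = 4.31 mg/L.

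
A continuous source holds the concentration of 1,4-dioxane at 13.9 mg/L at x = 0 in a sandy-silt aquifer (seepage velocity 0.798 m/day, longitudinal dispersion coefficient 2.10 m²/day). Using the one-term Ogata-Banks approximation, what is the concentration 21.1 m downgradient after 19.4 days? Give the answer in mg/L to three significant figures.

3.71 mg/L

For a continuous step input, C/C₀ ≈ ½·erfc((x−vt)/(2√(Dt))).
vt = 0.798 × 19.4 = 15.4812 m and 2√(Dt) = 2√(2.10 × 19.4) = 12.77 m.
Argument (x−vt)/(2√(Dt)) = (21.1 − 15.4812)/12.77 = 0.4400; ½·erfc(0.4400) = 0.2669.
C = 13.9 × 0.2669 = 3.71 mg/L.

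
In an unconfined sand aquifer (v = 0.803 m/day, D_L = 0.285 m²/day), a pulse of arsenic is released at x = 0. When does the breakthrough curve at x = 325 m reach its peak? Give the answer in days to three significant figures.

For the 1D instantaneous-source solution, setting ∂C/∂t = 0 at fixed x gives v²t² + 2Dt − x² = 0, so t = (√(D² + v²x²) − D)/v².
√(D² + v²x²) = √(0.285² + 0.803² × 325²) = 261.0; v² = 0.644809.
t = (261.0 − 0.285)/0.644809 = 404 days (vs. the pure-advection estimate x/v = 405 d).

404 days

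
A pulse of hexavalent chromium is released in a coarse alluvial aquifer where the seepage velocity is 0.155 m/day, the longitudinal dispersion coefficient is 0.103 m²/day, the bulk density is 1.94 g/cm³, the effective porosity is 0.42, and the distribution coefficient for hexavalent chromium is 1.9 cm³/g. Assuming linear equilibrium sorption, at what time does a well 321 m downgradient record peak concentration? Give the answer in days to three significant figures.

20200 days

Retardation factor R = 1 + ρ_b·K_d/n = 1 + 1.94 × 1.9/0.42 = 9.776.
Sorption retards both mechanisms: v_R = v/R = 0.01586 m/day, D_R = D/R = 0.01054 m²/day.
Peak time from v_R²t² + 2D_R t − x² = 0: t = (√(D_R² + v_R²x²) − D_R)/v_R².
√(D_R² + v_R²x²) = √(0.01054² + 0.01586² × 321²) = 5.091; v_R² = 0.0002515.
t = (5.091 − 0.01054)/0.0002515 = 20200 days.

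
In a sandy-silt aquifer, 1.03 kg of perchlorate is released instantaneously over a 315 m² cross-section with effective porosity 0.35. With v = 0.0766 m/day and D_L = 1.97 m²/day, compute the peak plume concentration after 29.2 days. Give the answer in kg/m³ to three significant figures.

0.000347 kg/m³

The peak of an instantaneous 1D plume sits at x = vt; there the Gaussian factor is 1 and C_max = M/(n_e·A·√(4πDt)), where n_e·A is the pore area the mass is dissolved in.
√(4πDt) = √(4π × 1.97 × 29.2) = 26.89 m, so C_max = 1.03/(0.35 × 315 × 26.89) = 0.000347 kg/m³.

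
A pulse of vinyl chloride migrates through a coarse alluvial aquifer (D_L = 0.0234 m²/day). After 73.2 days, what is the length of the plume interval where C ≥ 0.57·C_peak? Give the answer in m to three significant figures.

3.92 m

The plume is Gaussian with σ = √(2Dt) = √(2 × 0.0234 × 73.2) = 1.851 m.
C/C_peak = exp(−Δx²/(2σ²)) = 0.57 ⇒ Δx = σ·√(−2 ln 0.57) = 1.851 × 1.060 = 1.962 m.
Width = 2Δx = 3.92 m.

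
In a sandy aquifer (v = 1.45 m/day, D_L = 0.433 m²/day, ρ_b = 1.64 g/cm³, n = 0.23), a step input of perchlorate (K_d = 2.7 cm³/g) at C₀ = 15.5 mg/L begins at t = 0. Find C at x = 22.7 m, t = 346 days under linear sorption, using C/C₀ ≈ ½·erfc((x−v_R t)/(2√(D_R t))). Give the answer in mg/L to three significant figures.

10.9 mg/L

Retardation factor R = 1 + ρ_b·K_d/n = 1 + 1.64 × 2.7/0.23 = 20.25.
Sorption retards both mechanisms: v_R = v/R = 0.07160 m/day, D_R = D/R = 0.02138 m²/day.
v_R·t = 0.07160 × 346 = 24.7736 m; 2√(D_R t) = 5.440 m; argument = (22.7 − 24.7736)/5.440 = -0.3812.
C = C₀ × ½·erfc(-0.3812) = 15.5 × 0.7051 = 10.9 mg/L.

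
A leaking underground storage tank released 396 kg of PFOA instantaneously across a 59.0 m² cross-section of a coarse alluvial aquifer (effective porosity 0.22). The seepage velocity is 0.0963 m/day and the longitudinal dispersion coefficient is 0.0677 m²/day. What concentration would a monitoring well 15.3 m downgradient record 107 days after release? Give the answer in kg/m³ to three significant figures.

1.35 kg/m³

For an instantaneous plane source, C(x,t) = M/(n_e·A·√(4πDt)) · exp(−(x−vt)²/(4Dt)), with n_e·A the pore (flow) area.
Plume center vt = 0.0963 × 107 = 10.3041 m, so the well at 15.3 m is 4.9959 m downgradient of the peak.
√(4πDt) = 9.541 m, giving peak height M/(n_e·A·√(4πDt)) = 396/(0.22 × 59.0 × 9.541) = 3.198 kg/m³.
(x−vt)²/(4Dt) = (4.9959)²/(4 × 0.0677 × 107) = 0.8614; exp(−0.8614) = 0.4226.
C = 3.198 × 0.4226 = 1.35 kg/m³.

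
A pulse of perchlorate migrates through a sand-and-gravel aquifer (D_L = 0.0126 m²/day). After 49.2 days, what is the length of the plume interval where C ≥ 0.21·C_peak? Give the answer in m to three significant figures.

3.93 m

The plume is Gaussian with σ = √(2Dt) = √(2 × 0.0126 × 49.2) = 1.113 m.
C/C_peak = exp(−Δx²/(2σ²)) = 0.21 ⇒ Δx = σ·√(−2 ln 0.21) = 1.113 × 1.767 = 1.967 m.
Width = 2Δx = 3.93 m.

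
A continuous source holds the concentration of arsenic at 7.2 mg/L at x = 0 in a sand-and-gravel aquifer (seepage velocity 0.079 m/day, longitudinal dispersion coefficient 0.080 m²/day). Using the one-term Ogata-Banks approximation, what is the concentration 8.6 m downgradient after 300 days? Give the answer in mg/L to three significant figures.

For a continuous step input, C/C₀ ≈ ½·erfc((x−vt)/(2√(Dt))).
vt = 0.079 × 300 = 23.7 m and 2√(Dt) = 2√(0.080 × 300) = 9.798 m.
Argument (x−vt)/(2√(Dt)) = (8.6 − 23.7)/9.798 = -1.541; ½·erfc(-1.541) = 0.9853.
C = 7.2 × 0.9853 = 7.09 mg/L.

7.09 mg/L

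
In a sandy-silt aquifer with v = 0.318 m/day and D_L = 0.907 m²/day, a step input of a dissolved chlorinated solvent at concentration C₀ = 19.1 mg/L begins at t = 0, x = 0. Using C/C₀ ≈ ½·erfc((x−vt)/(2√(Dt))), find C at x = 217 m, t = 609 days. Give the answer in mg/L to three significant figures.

For a continuous step input, C/C₀ ≈ ½·erfc((x−vt)/(2√(Dt))).
vt = 0.318 × 609 = 193.662 m and 2√(Dt) = 2√(0.907 × 609) = 47.00 m.
Argument (x−vt)/(2√(Dt)) = (217 − 193.662)/47.00 = 0.4966; ½·erfc(0.4966) = 0.2412.
C = 19.1 × 0.2412 = 4.61 mg/L.

4.61 mg/L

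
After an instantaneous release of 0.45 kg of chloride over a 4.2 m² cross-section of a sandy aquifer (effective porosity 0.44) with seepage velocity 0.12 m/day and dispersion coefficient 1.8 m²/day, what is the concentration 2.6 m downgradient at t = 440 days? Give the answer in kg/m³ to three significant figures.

For an instantaneous plane source, C(x,t) = M/(n_e·A·√(4πDt)) · exp(−(x−vt)²/(4Dt)), with n_e·A the pore (flow) area.
Plume center vt = 0.12 × 440 = 52.8 m, so the well at 2.6 m is 50.2 m upgradient of the peak.
√(4πDt) = 99.76 m, giving peak height M/(n_e·A·√(4πDt)) = 0.45/(0.44 × 4.2 × 99.76) = 0.002441 kg/m³.
(x−vt)²/(4Dt) = (-50.2)²/(4 × 1.8 × 440) = 0.7955; exp(−0.7955) = 0.4514.
C = 0.002441 × 0.4514 = 0.00110 kg/m³.

0.00110 kg/m³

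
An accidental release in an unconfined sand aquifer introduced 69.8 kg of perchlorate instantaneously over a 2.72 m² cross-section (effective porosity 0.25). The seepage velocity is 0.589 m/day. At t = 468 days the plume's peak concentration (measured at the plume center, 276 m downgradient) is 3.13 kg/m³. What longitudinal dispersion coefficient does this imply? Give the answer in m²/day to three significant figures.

At the plume center C_max = M/(n_e·A·√(4πDt)), so D = M²/(4πt·(n_e·A·C_max)²).
n_e·A·C_max = 0.25 × 2.72 × 3.13 = 2.128 kg/m.
D = 69.8²/(4π × 468 × 2.128²) = 0.183 m²/day.

0.183 m²/day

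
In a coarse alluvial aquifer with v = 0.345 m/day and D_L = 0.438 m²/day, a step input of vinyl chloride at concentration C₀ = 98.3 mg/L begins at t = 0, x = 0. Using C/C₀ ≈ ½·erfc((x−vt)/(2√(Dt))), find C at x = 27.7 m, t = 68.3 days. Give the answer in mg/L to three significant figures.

29.1 mg/L

For a continuous step input, C/C₀ ≈ ½·erfc((x−vt)/(2√(Dt))).
vt = 0.345 × 68.3 = 23.5635 m and 2√(Dt) = 2√(0.438 × 68.3) = 10.94 m.
Argument (x−vt)/(2√(Dt)) = (27.7 − 23.5635)/10.94 = 0.3781; ½·erfc(0.3781) = 0.2964.
C = 98.3 × 0.2964 = 29.1 mg/L.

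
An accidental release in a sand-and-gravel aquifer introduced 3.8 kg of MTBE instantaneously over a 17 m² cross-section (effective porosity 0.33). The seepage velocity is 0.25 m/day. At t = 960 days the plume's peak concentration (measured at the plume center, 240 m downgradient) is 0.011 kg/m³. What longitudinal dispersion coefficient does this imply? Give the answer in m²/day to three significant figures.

0.314 m²/day

At the plume center C_max = M/(n_e·A·√(4πDt)), so D = M²/(4πt·(n_e·A·C_max)²).
n_e·A·C_max = 0.33 × 17 × 0.011 = 0.06171 kg/m.
D = 3.8²/(4π × 960 × 0.06171²) = 0.314 m²/day.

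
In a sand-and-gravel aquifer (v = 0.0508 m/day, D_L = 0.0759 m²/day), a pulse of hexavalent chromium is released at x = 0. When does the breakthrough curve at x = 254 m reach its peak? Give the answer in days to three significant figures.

4970 days

For the 1D instantaneous-source solution, setting ∂C/∂t = 0 at fixed x gives v²t² + 2Dt − x² = 0, so t = (√(D² + v²x²) − D)/v².
√(D² + v²x²) = √(0.0759² + 0.0508² × 254²) = 12.90; v² = 0.00258064.
t = (12.90 − 0.0759)/0.00258064 = 4970 days (vs. the pure-advection estimate x/v = 5000 d).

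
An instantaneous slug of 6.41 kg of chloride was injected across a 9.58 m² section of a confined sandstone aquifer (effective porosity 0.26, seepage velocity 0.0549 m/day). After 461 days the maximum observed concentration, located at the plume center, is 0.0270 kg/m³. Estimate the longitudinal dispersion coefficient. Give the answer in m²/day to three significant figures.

At the plume center C_max = M/(n_e·A·√(4πDt)), so D = M²/(4πt·(n_e·A·C_max)²).
n_e·A·C_max = 0.26 × 9.58 × 0.0270 = 0.06725 kg/m.
D = 6.41²/(4π × 461 × 0.06725²) = 1.57 m²/day.

1.57 m²/day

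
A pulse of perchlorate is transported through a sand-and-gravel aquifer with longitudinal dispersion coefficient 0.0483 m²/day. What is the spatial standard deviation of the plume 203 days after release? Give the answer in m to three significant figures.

4.43 m

Dispersive spreading gives a Gaussian with σ² = 2Dt; advection only shifts the center.
σ = √(2 × 0.0483 × 203) = 4.43 m.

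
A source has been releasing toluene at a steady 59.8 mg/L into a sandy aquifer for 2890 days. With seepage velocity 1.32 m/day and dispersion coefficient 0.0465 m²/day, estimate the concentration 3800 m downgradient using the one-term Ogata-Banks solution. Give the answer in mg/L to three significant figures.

48.8 mg/L

For a continuous step input, C/C₀ ≈ ½·erfc((x−vt)/(2√(Dt))).
vt = 1.32 × 2890 = 3814.8 m and 2√(Dt) = 2√(0.0465 × 2890) = 23.18 m.
Argument (x−vt)/(2√(Dt)) = (3800 − 3814.8)/23.18 = -0.6385; ½·erfc(-0.6385) = 0.8167.
C = 59.8 × 0.8167 = 48.8 mg/L.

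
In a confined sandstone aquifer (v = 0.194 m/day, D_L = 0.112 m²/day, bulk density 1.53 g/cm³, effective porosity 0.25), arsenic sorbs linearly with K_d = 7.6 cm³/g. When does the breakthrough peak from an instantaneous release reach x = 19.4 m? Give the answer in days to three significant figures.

4610 days

Retardation factor R = 1 + ρ_b·K_d/n = 1 + 1.53 × 7.6/0.25 = 47.51.
Sorption retards both mechanisms: v_R = v/R = 0.004083 m/day, D_R = D/R = 0.002357 m²/day.
Peak time from v_R²t² + 2D_R t − x² = 0: t = (√(D_R² + v_R²x²) − D_R)/v_R².
√(D_R² + v_R²x²) = √(0.002357² + 0.004083² × 19.4²) = 0.07925; v_R² = 1.667e-05.
t = (0.07925 − 0.002357)/1.667e-05 = 4610 days.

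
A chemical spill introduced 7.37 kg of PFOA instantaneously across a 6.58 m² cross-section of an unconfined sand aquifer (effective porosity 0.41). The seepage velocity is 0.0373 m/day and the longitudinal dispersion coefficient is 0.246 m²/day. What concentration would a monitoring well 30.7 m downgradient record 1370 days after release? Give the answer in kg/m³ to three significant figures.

For an instantaneous plane source, C(x,t) = M/(n_e·A·√(4πDt)) · exp(−(x−vt)²/(4Dt)), with n_e·A the pore (flow) area.
Plume center vt = 0.0373 × 1370 = 51.101 m, so the well at 30.7 m is 20.401 m upgradient of the peak.
√(4πDt) = 65.08 m, giving peak height M/(n_e·A·√(4πDt)) = 7.37/(0.41 × 6.58 × 65.08) = 0.04198 kg/m³.
(x−vt)²/(4Dt) = (-20.401)²/(4 × 0.246 × 1370) = 0.3087; exp(−0.3087) = 0.7344.
C = 0.04198 × 0.7344 = 0.0308 kg/m³.

0.0308 kg/m³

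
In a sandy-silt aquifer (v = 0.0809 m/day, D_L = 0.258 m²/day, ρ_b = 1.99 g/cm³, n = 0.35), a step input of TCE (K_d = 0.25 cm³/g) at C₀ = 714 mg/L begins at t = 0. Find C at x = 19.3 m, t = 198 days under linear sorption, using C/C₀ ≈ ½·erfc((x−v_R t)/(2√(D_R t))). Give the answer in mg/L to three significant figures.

18.2 mg/L

Retardation factor R = 1 + ρ_b·K_d/n = 1 + 1.99 × 0.25/0.35 = 2.421.
Sorption retards both mechanisms: v_R = v/R = 0.03342 m/day, D_R = D/R = 0.1066 m²/day.
v_R·t = 0.03342 × 198 = 6.61716 m; 2√(D_R t) = 9.188 m; argument = (19.3 − 6.61716)/9.188 = 1.380.
C = C₀ × ½·erfc(1.380) = 714 × 0.02549 = 18.2 mg/L.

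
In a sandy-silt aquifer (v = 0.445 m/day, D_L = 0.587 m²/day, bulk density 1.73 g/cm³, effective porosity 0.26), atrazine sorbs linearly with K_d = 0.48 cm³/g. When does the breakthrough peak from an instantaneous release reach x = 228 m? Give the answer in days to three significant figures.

Retardation factor R = 1 + ρ_b·K_d/n = 1 + 1.73 × 0.48/0.26 = 4.194.
Sorption retards both mechanisms: v_R = v/R = 0.1061 m/day, D_R = D/R = 0.1400 m²/day.
Peak time from v_R²t² + 2D_R t − x² = 0: t = (√(D_R² + v_R²x²) − D_R)/v_R².
√(D_R² + v_R²x²) = √(0.1400² + 0.1061² × 228²) = 24.19; v_R² = 0.01126.
t = (24.19 − 0.1400)/0.01126 = 2140 days.

2140 days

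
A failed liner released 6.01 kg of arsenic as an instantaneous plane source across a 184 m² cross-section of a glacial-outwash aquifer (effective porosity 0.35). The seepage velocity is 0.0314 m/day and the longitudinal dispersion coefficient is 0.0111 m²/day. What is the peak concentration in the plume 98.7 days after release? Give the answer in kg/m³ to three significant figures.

The peak of an instantaneous 1D plume sits at x = vt; there the Gaussian factor is 1 and C_max = M/(n_e·A·√(4πDt)), where n_e·A is the pore area the mass is dissolved in.
√(4πDt) = √(4π × 0.0111 × 98.7) = 3.710 m, so C_max = 6.01/(0.35 × 184 × 3.710) = 0.0252 kg/m³.

0.0252 kg/m³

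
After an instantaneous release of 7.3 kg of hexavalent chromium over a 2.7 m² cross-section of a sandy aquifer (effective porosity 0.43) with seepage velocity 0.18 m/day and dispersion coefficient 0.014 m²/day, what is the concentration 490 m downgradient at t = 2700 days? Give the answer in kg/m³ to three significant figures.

0.260 kg/m³

For an instantaneous plane source, C(x,t) = M/(n_e·A·√(4πDt)) · exp(−(x−vt)²/(4Dt)), with n_e·A the pore (flow) area.
Plume center vt = 0.18 × 2700 = 486 m, so the well at 490 m is 4 m downgradient of the peak.
√(4πDt) = 21.79 m, giving peak height M/(n_e·A·√(4πDt)) = 7.3/(0.43 × 2.7 × 21.79) = 0.2886 kg/m³.
(x−vt)²/(4Dt) = (4)²/(4 × 0.014 × 2700) = 0.1058; exp(−0.1058) = 0.8996.
C = 0.2886 × 0.8996 = 0.260 kg/m³.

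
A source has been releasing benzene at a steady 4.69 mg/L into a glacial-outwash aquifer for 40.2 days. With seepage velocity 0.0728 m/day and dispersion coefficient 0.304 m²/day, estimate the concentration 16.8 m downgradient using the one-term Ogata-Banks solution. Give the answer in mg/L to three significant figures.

For a continuous step input, C/C₀ ≈ ½·erfc((x−vt)/(2√(Dt))).
vt = 0.0728 × 40.2 = 2.92656 m and 2√(Dt) = 2√(0.304 × 40.2) = 6.992 m.
Argument (x−vt)/(2√(Dt)) = (16.8 − 2.92656)/6.992 = 1.984; ½·erfc(1.984) = 0.002510.
C = 4.69 × 0.002510 = 0.0118 mg/L.

0.0118 mg/L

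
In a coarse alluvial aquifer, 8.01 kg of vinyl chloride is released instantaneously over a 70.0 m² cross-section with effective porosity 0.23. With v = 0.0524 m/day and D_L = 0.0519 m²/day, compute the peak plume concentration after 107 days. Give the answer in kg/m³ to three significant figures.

0.0596 kg/m³

The peak of an instantaneous 1D plume sits at x = vt; there the Gaussian factor is 1 and C_max = M/(n_e·A·√(4πDt)), where n_e·A is the pore area the mass is dissolved in.
√(4πDt) = √(4π × 0.0519 × 107) = 8.354 m, so C_max = 8.01/(0.23 × 70.0 × 8.354) = 0.0596 kg/m³.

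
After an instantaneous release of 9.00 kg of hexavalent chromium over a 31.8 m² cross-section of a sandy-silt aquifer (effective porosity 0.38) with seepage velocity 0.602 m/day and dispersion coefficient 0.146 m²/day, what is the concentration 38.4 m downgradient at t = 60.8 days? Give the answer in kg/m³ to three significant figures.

0.0644 kg/m³

For an instantaneous plane source, C(x,t) = M/(n_e·A·√(4πDt)) · exp(−(x−vt)²/(4Dt)), with n_e·A the pore (flow) area.
Plume center vt = 0.602 × 60.8 = 36.6016 m, so the well at 38.4 m is 1.7984 m downgradient of the peak.
√(4πDt) = 10.56 m, giving peak height M/(n_e·A·√(4πDt)) = 9.00/(0.38 × 31.8 × 10.56) = 0.07053 kg/m³.
(x−vt)²/(4Dt) = (1.7984)²/(4 × 0.146 × 60.8) = 0.09109; exp(−0.09109) = 0.9129.
C = 0.07053 × 0.9129 = 0.0644 kg/m³.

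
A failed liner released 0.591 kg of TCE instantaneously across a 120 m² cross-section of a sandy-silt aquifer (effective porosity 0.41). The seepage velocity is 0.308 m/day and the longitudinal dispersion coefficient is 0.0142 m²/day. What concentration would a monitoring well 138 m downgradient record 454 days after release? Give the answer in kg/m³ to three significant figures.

0.00117 kg/m³

For an instantaneous plane source, C(x,t) = M/(n_e·A·√(4πDt)) · exp(−(x−vt)²/(4Dt)), with n_e·A the pore (flow) area.
Plume center vt = 0.308 × 454 = 139.832 m, so the well at 138 m is 1.832 m upgradient of the peak.
√(4πDt) = 9.001 m, giving peak height M/(n_e·A·√(4πDt)) = 0.591/(0.41 × 120 × 9.001) = 0.001335 kg/m³.
(x−vt)²/(4Dt) = (-1.832)²/(4 × 0.0142 × 454) = 0.1302; exp(−0.1302) = 0.8779.
C = 0.001335 × 0.8779 = 0.00117 kg/m³.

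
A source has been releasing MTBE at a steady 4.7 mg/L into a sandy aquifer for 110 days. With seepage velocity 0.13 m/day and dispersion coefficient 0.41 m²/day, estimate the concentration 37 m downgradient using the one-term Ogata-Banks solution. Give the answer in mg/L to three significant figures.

For a continuous step input, C/C₀ ≈ ½·erfc((x−vt)/(2√(Dt))).
vt = 0.13 × 110 = 14.3 m and 2√(Dt) = 2√(0.41 × 110) = 13.43 m.
Argument (x−vt)/(2√(Dt)) = (37 − 14.3)/13.43 = 1.690; ½·erfc(1.690) = 0.008424.
C = 4.7 × 0.008424 = 0.0396 mg/L.

0.0396 mg/L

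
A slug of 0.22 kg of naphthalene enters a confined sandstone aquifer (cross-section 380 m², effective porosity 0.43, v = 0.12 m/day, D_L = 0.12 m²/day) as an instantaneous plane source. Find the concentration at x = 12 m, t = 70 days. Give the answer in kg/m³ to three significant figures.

For an instantaneous plane source, C(x,t) = M/(n_e·A·√(4πDt)) · exp(−(x−vt)²/(4Dt)), with n_e·A the pore (flow) area.
Plume center vt = 0.12 × 70 = 8.4 m, so the well at 12 m is 3.6 m downgradient of the peak.
√(4πDt) = 10.27 m, giving peak height M/(n_e·A·√(4πDt)) = 0.22/(0.43 × 380 × 10.27) = 0.0001311 kg/m³.
(x−vt)²/(4Dt) = (3.6)²/(4 × 0.12 × 70) = 0.3857; exp(−0.3857) = 0.6800.
C = 0.0001311 × 0.6800 = 8.91e-05 kg/m³.

8.91e-05 kg/m³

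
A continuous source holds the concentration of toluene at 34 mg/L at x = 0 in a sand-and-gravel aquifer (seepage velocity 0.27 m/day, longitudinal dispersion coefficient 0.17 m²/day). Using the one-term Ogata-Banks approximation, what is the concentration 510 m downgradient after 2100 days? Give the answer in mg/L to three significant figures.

33.4 mg/L

For a continuous step input, C/C₀ ≈ ½·erfc((x−vt)/(2√(Dt))).
vt = 0.27 × 2100 = 567 m and 2√(Dt) = 2√(0.17 × 2100) = 37.79 m.
Argument (x−vt)/(2√(Dt)) = (510 − 567)/37.79 = -1.508; ½·erfc(-1.508) = 0.9835.
C = 34 × 0.9835 = 33.4 mg/L.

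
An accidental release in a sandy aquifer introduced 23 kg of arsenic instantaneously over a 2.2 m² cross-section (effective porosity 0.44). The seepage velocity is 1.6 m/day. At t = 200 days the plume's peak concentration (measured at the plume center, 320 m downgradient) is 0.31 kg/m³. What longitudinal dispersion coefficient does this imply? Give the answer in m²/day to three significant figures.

2.34 m²/day

At the plume center C_max = M/(n_e·A·√(4πDt)), so D = M²/(4πt·(n_e·A·C_max)²).
n_e·A·C_max = 0.44 × 2.2 × 0.31 = 0.3001 kg/m.
D = 23²/(4π × 200 × 0.3001²) = 2.34 m²/day.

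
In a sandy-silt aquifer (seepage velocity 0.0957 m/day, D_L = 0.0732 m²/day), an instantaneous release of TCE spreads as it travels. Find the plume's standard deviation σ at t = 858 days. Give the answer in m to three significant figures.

11.2 m

Dispersive spreading gives a Gaussian with σ² = 2Dt; advection only shifts the center.
σ = √(2 × 0.0732 × 858) = 11.2 m.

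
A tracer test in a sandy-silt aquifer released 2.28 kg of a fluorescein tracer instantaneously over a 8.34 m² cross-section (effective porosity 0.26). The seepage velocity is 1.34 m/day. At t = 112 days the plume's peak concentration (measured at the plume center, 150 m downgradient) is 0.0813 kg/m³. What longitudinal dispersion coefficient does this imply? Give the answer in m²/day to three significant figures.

At the plume center C_max = M/(n_e·A·√(4πDt)), so D = M²/(4πt·(n_e·A·C_max)²).
n_e·A·C_max = 0.26 × 8.34 × 0.0813 = 0.1763 kg/m.
D = 2.28²/(4π × 112 × 0.1763²) = 0.119 m²/day.

0.119 m²/day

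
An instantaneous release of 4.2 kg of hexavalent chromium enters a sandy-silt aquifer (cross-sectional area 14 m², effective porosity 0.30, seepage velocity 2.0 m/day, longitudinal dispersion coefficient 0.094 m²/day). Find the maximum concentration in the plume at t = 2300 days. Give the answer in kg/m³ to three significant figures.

0.0192 kg/m³

The peak of an instantaneous 1D plume sits at x = vt; there the Gaussian factor is 1 and C_max = M/(n_e·A·√(4πDt)), where n_e·A is the pore area the mass is dissolved in.
√(4πDt) = √(4π × 0.094 × 2300) = 52.12 m, so C_max = 4.2/(0.30 × 14 × 52.12) = 0.0192 kg/m³.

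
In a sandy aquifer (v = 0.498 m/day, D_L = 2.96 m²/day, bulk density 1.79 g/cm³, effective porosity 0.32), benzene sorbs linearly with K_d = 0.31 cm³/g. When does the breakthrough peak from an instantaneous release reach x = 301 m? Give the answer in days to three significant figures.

1620 days

Retardation factor R = 1 + ρ_b·K_d/n = 1 + 1.79 × 0.31/0.32 = 2.734.
Sorption retards both mechanisms: v_R = v/R = 0.1822 m/day, D_R = D/R = 1.083 m²/day.
Peak time from v_R²t² + 2D_R t − x² = 0: t = (√(D_R² + v_R²x²) − D_R)/v_R².
√(D_R² + v_R²x²) = √(1.083² + 0.1822² × 301²) = 54.85; v_R² = 0.03320.
t = (54.85 − 1.083)/0.03320 = 1620 days.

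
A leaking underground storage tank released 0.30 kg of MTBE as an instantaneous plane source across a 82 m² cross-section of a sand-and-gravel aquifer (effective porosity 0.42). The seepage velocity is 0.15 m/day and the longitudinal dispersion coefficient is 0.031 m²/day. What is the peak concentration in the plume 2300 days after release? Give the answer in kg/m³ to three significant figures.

0.000291 kg/m³

The peak of an instantaneous 1D plume sits at x = vt; there the Gaussian factor is 1 and C_max = M/(n_e·A·√(4πDt)), where n_e·A is the pore area the mass is dissolved in.
√(4πDt) = √(4π × 0.031 × 2300) = 29.93 m, so C_max = 0.30/(0.42 × 82 × 29.93) = 0.000291 kg/m³.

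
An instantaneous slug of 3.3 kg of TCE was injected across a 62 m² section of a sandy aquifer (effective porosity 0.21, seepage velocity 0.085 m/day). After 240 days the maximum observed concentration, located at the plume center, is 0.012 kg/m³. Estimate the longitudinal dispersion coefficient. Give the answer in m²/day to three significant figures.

At the plume center C_max = M/(n_e·A·√(4πDt)), so D = M²/(4πt·(n_e·A·C_max)²).
n_e·A·C_max = 0.21 × 62 × 0.012 = 0.1562 kg/m.
D = 3.3²/(4π × 240 × 0.1562²) = 0.148 m²/day.

0.148 m²/day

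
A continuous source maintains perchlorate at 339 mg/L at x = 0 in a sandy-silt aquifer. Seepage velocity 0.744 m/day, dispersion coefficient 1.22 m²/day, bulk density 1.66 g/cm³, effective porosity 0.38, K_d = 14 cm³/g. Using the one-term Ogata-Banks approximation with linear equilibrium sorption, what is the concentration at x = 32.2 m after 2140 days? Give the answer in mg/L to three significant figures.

80.1 mg/L

Retardation factor R = 1 + ρ_b·K_d/n = 1 + 1.66 × 14/0.38 = 62.16.
Sorption retards both mechanisms: v_R = v/R = 0.01197 m/day, D_R = D/R = 0.01963 m²/day.
v_R·t = 0.01197 × 2140 = 25.6158 m; 2√(D_R t) = 12.96 m; argument = (32.2 − 25.6158)/12.96 = 0.5080.
C = C₀ × ½·erfc(0.5080) = 339 × 0.2362 = 80.1 mg/L.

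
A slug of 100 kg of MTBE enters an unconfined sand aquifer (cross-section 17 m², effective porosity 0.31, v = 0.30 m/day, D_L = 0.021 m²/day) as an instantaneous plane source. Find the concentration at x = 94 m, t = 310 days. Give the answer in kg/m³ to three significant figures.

For an instantaneous plane source, C(x,t) = M/(n_e·A·√(4πDt)) · exp(−(x−vt)²/(4Dt)), with n_e·A the pore (flow) area.
Plume center vt = 0.30 × 310 = 93 m, so the well at 94 m is 1 m downgradient of the peak.
√(4πDt) = 9.045 m, giving peak height M/(n_e·A·√(4πDt)) = 100/(0.31 × 17 × 9.045) = 2.098 kg/m³.
(x−vt)²/(4Dt) = (1)²/(4 × 0.021 × 310) = 0.03840; exp(−0.03840) = 0.9623.
C = 2.098 × 0.9623 = 2.02 kg/m³.

2.02 kg/m³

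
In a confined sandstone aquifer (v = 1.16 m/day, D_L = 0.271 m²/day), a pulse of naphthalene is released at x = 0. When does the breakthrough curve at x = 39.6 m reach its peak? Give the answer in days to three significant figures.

For the 1D instantaneous-source solution, setting ∂C/∂t = 0 at fixed x gives v²t² + 2Dt − x² = 0, so t = (√(D² + v²x²) − D)/v².
√(D² + v²x²) = √(0.271² + 1.16² × 39.6²) = 45.94; v² = 1.3456.
t = (45.94 − 0.271)/1.3456 = 33.9 days (vs. the pure-advection estimate x/v = 34.1 d).

33.9 days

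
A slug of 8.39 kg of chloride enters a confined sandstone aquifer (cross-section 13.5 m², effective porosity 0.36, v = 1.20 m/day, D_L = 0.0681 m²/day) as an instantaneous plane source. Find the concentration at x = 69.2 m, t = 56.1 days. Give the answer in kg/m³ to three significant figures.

0.198 kg/m³

For an instantaneous plane source, C(x,t) = M/(n_e·A·√(4πDt)) · exp(−(x−vt)²/(4Dt)), with n_e·A the pore (flow) area.
Plume center vt = 1.20 × 56.1 = 67.32 m, so the well at 69.2 m is 1.88 m downgradient of the peak.
√(4πDt) = 6.929 m, giving peak height M/(n_e·A·√(4πDt)) = 8.39/(0.36 × 13.5 × 6.929) = 0.2491 kg/m³.
(x−vt)²/(4Dt) = (1.88)²/(4 × 0.0681 × 56.1) = 0.2313; exp(−0.2313) = 0.7935.
C = 0.2491 × 0.7935 = 0.198 kg/m³.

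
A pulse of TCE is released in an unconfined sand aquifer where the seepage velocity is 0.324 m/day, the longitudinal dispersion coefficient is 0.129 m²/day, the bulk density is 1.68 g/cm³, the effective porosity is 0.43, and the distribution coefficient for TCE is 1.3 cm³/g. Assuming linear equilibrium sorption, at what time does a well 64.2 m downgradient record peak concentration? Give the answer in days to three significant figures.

1200 days

Retardation factor R = 1 + ρ_b·K_d/n = 1 + 1.68 × 1.3/0.43 = 6.079.
Sorption retards both mechanisms: v_R = v/R = 0.05330 m/day, D_R = D/R = 0.02122 m²/day.
Peak time from v_R²t² + 2D_R t − x² = 0: t = (√(D_R² + v_R²x²) − D_R)/v_R².
√(D_R² + v_R²x²) = √(0.02122² + 0.05330² × 64.2²) = 3.422; v_R² = 0.002841.
t = (3.422 − 0.02122)/0.002841 = 1200 days.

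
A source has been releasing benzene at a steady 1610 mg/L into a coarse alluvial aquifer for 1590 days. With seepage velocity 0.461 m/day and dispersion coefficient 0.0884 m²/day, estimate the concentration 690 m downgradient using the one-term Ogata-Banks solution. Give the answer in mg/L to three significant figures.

1600 mg/L

For a continuous step input, C/C₀ ≈ ½·erfc((x−vt)/(2√(Dt))).
vt = 0.461 × 1590 = 732.99 m and 2√(Dt) = 2√(0.0884 × 1590) = 23.71 m.
Argument (x−vt)/(2√(Dt)) = (690 − 732.99)/23.71 = -1.813; ½·erfc(-1.813) = 0.9948.
C = 1610 × 0.9948 = 1600 mg/L.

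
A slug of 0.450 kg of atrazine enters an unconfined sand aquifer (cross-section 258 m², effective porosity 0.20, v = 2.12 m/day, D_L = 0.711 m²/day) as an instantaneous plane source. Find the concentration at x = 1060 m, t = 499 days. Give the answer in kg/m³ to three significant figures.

0.000130 kg/m³

For an instantaneous plane source, C(x,t) = M/(n_e·A·√(4πDt)) · exp(−(x−vt)²/(4Dt)), with n_e·A the pore (flow) area.
Plume center vt = 2.12 × 499 = 1057.88 m, so the well at 1060 m is 2.12 m downgradient of the peak.
√(4πDt) = 66.77 m, giving peak height M/(n_e·A·√(4πDt)) = 0.450/(0.20 × 258 × 66.77) = 0.0001306 kg/m³.
(x−vt)²/(4Dt) = (2.12)²/(4 × 0.711 × 499) = 0.003167; exp(−0.003167) = 0.9968.
C = 0.0001306 × 0.9968 = 0.000130 kg/m³.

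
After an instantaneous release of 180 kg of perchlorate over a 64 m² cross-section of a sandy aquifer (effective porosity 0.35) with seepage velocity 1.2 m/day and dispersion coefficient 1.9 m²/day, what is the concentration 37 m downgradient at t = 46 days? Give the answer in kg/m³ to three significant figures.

For an instantaneous plane source, C(x,t) = M/(n_e·A·√(4πDt)) · exp(−(x−vt)²/(4Dt)), with n_e·A the pore (flow) area.
Plume center vt = 1.2 × 46 = 55.2 m, so the well at 37 m is 18.2 m upgradient of the peak.
√(4πDt) = 33.14 m, giving peak height M/(n_e·A·√(4πDt)) = 180/(0.35 × 64 × 33.14) = 0.2425 kg/m³.
(x−vt)²/(4Dt) = (-18.2)²/(4 × 1.9 × 46) = 0.9475; exp(−0.9475) = 0.3877.
C = 0.2425 × 0.3877 = 0.0940 kg/m³.

0.0940 kg/m³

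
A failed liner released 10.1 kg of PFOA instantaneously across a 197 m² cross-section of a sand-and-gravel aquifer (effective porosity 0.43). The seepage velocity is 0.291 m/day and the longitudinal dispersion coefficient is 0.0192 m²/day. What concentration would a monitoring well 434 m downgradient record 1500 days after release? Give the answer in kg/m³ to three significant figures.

0.00594 kg/m³

For an instantaneous plane source, C(x,t) = M/(n_e·A·√(4πDt)) · exp(−(x−vt)²/(4Dt)), with n_e·A the pore (flow) area.
Plume center vt = 0.291 × 1500 = 436.5 m, so the well at 434 m is 2.5 m upgradient of the peak.
√(4πDt) = 19.02 m, giving peak height M/(n_e·A·√(4πDt)) = 10.1/(0.43 × 197 × 19.02) = 0.006269 kg/m³.
(x−vt)²/(4Dt) = (-2.5)²/(4 × 0.0192 × 1500) = 0.05425; exp(−0.05425) = 0.9472.
C = 0.006269 × 0.9472 = 0.00594 kg/m³.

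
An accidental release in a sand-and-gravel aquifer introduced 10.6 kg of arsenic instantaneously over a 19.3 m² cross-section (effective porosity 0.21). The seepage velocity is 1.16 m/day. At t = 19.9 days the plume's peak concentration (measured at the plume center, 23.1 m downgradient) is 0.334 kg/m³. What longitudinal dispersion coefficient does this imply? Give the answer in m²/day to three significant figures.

At the plume center C_max = M/(n_e·A·√(4πDt)), so D = M²/(4πt·(n_e·A·C_max)²).
n_e·A·C_max = 0.21 × 19.3 × 0.334 = 1.354 kg/m.
D = 10.6²/(4π × 19.9 × 1.354²) = 0.245 m²/day.

0.245 m²/day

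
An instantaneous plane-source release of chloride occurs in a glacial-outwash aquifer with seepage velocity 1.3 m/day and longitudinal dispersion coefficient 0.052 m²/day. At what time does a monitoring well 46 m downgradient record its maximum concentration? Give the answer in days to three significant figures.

35.4 days

For the 1D instantaneous-source solution, setting ∂C/∂t = 0 at fixed x gives v²t² + 2Dt − x² = 0, so t = (√(D² + v²x²) − D)/v².
√(D² + v²x²) = √(0.052² + 1.3² × 46²) = 59.80; v² = 1.69.
t = (59.80 − 0.052)/1.69 = 35.4 days (vs. the pure-advection estimate x/v = 35.4 d).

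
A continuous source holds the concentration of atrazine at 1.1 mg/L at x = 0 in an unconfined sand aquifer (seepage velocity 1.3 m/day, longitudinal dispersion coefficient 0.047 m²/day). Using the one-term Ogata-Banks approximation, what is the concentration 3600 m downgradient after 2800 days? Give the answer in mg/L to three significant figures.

1.09 mg/L

For a continuous step input, C/C₀ ≈ ½·erfc((x−vt)/(2√(Dt))).
vt = 1.3 × 2800 = 3640 m and 2√(Dt) = 2√(0.047 × 2800) = 22.94 m.
Argument (x−vt)/(2√(Dt)) = (3600 − 3640)/22.94 = -1.744; ½·erfc(-1.744) = 0.9932.
C = 1.1 × 0.9932 = 1.09 mg/L.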